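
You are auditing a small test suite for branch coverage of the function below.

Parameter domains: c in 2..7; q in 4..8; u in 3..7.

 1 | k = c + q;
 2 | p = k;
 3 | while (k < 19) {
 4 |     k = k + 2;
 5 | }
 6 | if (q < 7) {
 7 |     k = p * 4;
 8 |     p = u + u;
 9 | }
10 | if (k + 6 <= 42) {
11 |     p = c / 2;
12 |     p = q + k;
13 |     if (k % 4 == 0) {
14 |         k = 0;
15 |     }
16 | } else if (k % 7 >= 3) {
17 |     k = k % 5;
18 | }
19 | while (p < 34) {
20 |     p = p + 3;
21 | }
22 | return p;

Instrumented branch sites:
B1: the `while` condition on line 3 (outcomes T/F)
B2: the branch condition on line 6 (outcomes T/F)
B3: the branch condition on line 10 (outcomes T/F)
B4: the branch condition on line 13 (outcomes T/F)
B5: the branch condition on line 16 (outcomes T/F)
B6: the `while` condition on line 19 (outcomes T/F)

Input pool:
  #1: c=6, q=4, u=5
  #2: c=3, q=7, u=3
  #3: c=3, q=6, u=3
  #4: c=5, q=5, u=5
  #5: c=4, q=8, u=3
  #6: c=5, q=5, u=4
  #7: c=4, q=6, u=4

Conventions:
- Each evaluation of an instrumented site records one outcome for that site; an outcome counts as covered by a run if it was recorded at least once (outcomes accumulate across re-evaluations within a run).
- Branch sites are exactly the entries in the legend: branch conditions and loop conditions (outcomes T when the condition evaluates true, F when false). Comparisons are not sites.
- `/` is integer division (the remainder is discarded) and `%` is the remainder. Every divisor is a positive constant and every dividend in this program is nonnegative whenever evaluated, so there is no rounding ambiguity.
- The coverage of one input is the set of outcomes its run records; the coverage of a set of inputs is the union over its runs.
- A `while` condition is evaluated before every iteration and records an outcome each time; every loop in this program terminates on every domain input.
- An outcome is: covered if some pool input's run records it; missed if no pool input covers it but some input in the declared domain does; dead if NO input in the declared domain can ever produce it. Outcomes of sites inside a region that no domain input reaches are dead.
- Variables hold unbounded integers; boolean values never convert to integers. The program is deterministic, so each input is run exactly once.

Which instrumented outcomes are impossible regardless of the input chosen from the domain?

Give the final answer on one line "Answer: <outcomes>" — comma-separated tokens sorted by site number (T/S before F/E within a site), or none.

running all 150 domain inputs and tallying outcomes:
  reachable outcomes have witnesses, e.g. B1=T (e.g. c=2, q=4, u=3), B1=F (e.g. c=2, q=4, u=3), B2=T (e.g. c=2, q=4, u=3), B2=F (e.g. c=2, q=7, u=3)

Answer: none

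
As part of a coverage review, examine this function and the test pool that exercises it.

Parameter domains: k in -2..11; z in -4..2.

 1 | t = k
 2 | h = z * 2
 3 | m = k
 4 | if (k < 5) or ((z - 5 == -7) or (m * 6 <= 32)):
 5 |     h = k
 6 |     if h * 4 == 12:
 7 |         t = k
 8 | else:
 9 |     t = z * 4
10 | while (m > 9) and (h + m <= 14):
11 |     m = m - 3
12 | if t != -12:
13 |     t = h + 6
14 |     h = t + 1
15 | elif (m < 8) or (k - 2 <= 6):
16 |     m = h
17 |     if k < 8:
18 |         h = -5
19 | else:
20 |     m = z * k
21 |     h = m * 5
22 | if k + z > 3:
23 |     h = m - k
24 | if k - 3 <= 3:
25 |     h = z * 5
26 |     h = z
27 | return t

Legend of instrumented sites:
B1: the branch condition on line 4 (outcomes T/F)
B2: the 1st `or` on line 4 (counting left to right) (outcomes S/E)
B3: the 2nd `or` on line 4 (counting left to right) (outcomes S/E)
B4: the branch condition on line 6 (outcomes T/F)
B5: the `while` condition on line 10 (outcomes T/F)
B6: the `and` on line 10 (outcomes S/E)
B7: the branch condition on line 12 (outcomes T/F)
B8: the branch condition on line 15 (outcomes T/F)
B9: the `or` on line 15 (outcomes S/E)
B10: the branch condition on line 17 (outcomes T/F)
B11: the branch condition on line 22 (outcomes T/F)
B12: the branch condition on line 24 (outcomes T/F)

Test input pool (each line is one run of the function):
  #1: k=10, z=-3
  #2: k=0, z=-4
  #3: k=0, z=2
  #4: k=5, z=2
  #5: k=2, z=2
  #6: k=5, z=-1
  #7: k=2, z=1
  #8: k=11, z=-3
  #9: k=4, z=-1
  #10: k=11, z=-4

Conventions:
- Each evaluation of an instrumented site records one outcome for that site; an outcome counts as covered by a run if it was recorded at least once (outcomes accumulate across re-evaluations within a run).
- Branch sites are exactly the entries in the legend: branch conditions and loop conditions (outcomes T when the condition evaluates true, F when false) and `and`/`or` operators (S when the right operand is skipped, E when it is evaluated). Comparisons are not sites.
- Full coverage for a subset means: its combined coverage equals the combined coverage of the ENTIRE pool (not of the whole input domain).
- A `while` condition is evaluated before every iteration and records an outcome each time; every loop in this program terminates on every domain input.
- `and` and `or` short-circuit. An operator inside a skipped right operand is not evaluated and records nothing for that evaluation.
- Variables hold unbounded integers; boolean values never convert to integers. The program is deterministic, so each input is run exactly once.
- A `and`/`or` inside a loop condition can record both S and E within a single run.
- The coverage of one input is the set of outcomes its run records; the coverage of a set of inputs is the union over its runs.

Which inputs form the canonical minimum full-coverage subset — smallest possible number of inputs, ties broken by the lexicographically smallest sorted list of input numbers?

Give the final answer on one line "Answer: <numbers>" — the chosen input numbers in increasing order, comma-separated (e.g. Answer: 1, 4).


input #1 (k=10, z=-3): events B2->E, B3->E, B1->F, B6->E, B5->T, B6->S, B5->F, B7->F, B9->S, B8->T, B10->F, B11->T, B12->F; covers B1=F, B2=E, B3=E, B5=T, B5=F, B6=S, B6=E, B7=F, B8=T, B9=S, B10=F, B11=T, B12=F
input #2 (k=0, z=-4): events B2->S, B1->T, B4->F, B6->S, B5->F, B7->T, B11->F, B12->T; covers B1=T, B2=S, B4=F, B5=F, B6=S, B7=T, B11=F, B12=T
input #3 (k=0, z=2): events B2->S, B1->T, B4->F, B6->S, B5->F, B7->T, B11->F, B12->T; covers B1=T, B2=S, B4=F, B5=F, B6=S, B7=T, B11=F, B12=T
input #4 (k=5, z=2): events B2->E, B3->E, B1->T, B4->F, B6->S, B5->F, B7->T, B11->T, B12->T; covers B1=T, B2=E, B3=E, B4=F, B5=F, B6=S, B7=T, B11=T, B12=T
input #5 (k=2, z=2): events B2->S, B1->T, B4->F, B6->S, B5->F, B7->T, B11->T, B12->T; covers B1=T, B2=S, B4=F, B5=F, B6=S, B7=T, B11=T, B12=T
input #6 (k=5, z=-1): events B2->E, B3->E, B1->T, B4->F, B6->S, B5->F, B7->T, B11->T, B12->T; covers B1=T, B2=E, B3=E, B4=F, B5=F, B6=S, B7=T, B11=T, B12=T
input #7 (k=2, z=1): events B2->S, B1->T, B4->F, B6->S, B5->F, B7->T, B11->F, B12->T; covers B1=T, B2=S, B4=F, B5=F, B6=S, B7=T, B11=F, B12=T
input #8 (k=11, z=-3): events B2->E, B3->E, B1->F, B6->E, B5->T, B6->S, B5->F, B7->F, B9->E, B8->F, B11->T, B12->F; covers B1=F, B2=E, B3=E, B5=T, B5=F, B6=S, B6=E, B7=F, B8=F, B9=E, B11=T, B12=F
input #9 (k=4, z=-1): events B2->S, B1->T, B4->F, B6->S, B5->F, B7->T, B11->F, B12->T; covers B1=T, B2=S, B4=F, B5=F, B6=S, B7=T, B11=F, B12=T
input #10 (k=11, z=-4): events B2->E, B3->E, B1->F, B6->E, B5->T, B6->S, B5->F, B7->T, B11->T, B12->F; covers B1=F, B2=E, B3=E, B5=T, B5=F, B6=S, B6=E, B7=T, B11=T, B12=F
together the pool reaches 21 outcomes: B1=T, B1=F, B2=S, B2=E, B3=E, B4=F, B5=T, B5=F, B6=S, B6=E, B7=T, B7=F, B8=T, B8=F, B9=S, B9=E, B10=F, B11=T, B11=F, B12=T, B12=F
no size-1 subset reaches all 21 outcomes (best union: 13/21)
no size-2 subset reaches all 21 outcomes (best union: 19/21)
inputs {1, 2, 8} (size 3) cover everything; no size-3 subset with a lexicographically smaller index list covers all 21
Answer: 1, 2, 8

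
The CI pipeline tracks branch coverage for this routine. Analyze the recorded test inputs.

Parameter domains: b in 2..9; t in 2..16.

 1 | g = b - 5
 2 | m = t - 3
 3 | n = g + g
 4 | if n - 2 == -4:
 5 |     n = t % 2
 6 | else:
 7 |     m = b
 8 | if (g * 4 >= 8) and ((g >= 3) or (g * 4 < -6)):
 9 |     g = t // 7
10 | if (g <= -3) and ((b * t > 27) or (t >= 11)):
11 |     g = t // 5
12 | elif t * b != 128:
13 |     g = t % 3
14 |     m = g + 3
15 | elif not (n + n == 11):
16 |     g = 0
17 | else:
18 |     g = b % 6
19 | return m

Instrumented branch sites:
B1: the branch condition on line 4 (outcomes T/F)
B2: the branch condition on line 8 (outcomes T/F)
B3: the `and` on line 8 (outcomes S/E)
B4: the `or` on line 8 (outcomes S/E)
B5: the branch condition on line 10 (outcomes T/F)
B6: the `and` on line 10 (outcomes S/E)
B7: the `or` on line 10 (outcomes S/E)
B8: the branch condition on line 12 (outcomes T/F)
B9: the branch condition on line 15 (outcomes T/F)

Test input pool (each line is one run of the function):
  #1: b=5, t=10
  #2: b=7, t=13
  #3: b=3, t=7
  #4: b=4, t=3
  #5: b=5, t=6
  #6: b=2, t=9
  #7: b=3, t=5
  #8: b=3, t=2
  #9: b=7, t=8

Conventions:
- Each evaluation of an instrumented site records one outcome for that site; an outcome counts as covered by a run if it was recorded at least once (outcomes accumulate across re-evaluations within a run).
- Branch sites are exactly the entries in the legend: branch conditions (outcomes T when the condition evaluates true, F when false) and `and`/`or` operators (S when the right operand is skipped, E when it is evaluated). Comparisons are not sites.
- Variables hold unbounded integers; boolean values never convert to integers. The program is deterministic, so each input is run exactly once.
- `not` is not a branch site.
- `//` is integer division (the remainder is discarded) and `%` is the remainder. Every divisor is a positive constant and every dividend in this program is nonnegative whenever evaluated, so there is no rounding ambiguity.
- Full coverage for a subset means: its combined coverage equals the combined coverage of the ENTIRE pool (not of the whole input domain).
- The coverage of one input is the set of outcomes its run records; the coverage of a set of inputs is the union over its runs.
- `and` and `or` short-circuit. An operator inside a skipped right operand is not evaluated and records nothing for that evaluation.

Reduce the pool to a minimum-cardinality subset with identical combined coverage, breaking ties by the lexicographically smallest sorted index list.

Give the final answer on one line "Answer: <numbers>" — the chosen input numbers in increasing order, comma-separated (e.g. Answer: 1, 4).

test 1 (b=5, t=10) hits B1=F, B2=F, B3=S, B5=F, B6=S, B8=T
test 2 (b=7, t=13) hits B1=F, B2=F, B3=E, B4=E, B5=F, B6=S, B8=T
test 3 (b=3, t=7) hits B1=F, B2=F, B3=S, B5=F, B6=S, B8=T
test 4 (b=4, t=3) hits B1=T, B2=F, B3=S, B5=F, B6=S, B8=T
test 5 (b=5, t=6) hits B1=F, B2=F, B3=S, B5=F, B6=S, B8=T
test 6 (b=2, t=9) hits B1=F, B2=F, B3=S, B5=F, B6=E, B7=E, B8=T
test 7 (b=3, t=5) hits B1=F, B2=F, B3=S, B5=F, B6=S, B8=T
test 8 (b=3, t=2) hits B1=F, B2=F, B3=S, B5=F, B6=S, B8=T
test 9 (b=7, t=8) hits B1=F, B2=F, B3=E, B4=E, B5=F, B6=S, B8=T
together the pool reaches 11 outcomes: B1=T, B1=F, B2=F, B3=S, B3=E, B4=E, B5=F, B6=S, B6=E, B7=E, B8=T
size 1 is not enough: best union over all size-1 subsets is 7/11
size 2 is not enough: best union over all size-2 subsets is 10/11
the canonical winner is {2, 4, 6}: size 3, full 11-outcome coverage, earliest index list among size-3 covers

Answer: 2, 4, 6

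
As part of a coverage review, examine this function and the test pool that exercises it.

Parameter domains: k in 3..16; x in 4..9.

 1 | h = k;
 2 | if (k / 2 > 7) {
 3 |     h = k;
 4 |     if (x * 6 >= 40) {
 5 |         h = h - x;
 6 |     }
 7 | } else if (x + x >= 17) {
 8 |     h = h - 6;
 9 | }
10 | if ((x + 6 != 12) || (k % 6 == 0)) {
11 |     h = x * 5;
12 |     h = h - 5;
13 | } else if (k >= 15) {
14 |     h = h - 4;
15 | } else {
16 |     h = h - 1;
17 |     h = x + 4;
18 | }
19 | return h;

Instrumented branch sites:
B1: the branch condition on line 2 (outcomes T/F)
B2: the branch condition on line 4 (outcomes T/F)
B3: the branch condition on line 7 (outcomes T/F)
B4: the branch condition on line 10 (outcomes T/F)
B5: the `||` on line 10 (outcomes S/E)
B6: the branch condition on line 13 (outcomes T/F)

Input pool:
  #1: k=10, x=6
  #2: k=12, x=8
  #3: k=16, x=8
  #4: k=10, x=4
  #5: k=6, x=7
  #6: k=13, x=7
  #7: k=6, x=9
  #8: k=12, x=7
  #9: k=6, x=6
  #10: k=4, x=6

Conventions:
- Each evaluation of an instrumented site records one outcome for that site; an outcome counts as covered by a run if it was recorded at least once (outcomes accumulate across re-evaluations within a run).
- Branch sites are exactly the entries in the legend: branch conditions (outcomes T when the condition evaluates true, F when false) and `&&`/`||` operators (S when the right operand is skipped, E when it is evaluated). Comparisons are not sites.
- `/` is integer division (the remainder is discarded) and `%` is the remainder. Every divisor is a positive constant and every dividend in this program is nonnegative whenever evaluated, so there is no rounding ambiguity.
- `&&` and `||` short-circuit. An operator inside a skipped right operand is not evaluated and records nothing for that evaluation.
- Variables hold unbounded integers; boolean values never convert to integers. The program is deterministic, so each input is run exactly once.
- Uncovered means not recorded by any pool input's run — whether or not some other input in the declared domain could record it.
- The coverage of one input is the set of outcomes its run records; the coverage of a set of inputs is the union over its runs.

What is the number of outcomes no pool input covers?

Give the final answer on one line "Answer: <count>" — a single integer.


run #1 (k=10, x=6) runs B1->F, B3->F, B5->E, B4->F, B6->F; records B1=F, B3=F, B4=F, B5=E, B6=F
run #2 (k=12, x=8) runs B1->F, B3->F, B5->S, B4->T; records B1=F, B3=F, B4=T, B5=S
run #3 (k=16, x=8) runs B1->T, B2->T, B5->S, B4->T; records B1=T, B2=T, B4=T, B5=S
run #4 (k=10, x=4) runs B1->F, B3->F, B5->S, B4->T; records B1=F, B3=F, B4=T, B5=S
run #5 (k=6, x=7) runs B1->F, B3->F, B5->S, B4->T; records B1=F, B3=F, B4=T, B5=S
run #6 (k=13, x=7) runs B1->F, B3->F, B5->S, B4->T; records B1=F, B3=F, B4=T, B5=S
run #7 (k=6, x=9) runs B1->F, B3->T, B5->S, B4->T; records B1=F, B3=T, B4=T, B5=S
run #8 (k=12, x=7) runs B1->F, B3->F, B5->S, B4->T; records B1=F, B3=F, B4=T, B5=S
run #9 (k=6, x=6) runs B1->F, B3->F, B5->E, B4->T; records B1=F, B3=F, B4=T, B5=E
run #10 (k=4, x=6) runs B1->F, B3->F, B5->E, B4->F, B6->F; records B1=F, B3=F, B4=F, B5=E, B6=F
union over the pool: B1=T, B1=F, B2=T, B3=T, B3=F, B4=T, B4=F, B5=S, B5=E, B6=F
uncovered (2 of 12): B2=F, B6=T
Answer: 2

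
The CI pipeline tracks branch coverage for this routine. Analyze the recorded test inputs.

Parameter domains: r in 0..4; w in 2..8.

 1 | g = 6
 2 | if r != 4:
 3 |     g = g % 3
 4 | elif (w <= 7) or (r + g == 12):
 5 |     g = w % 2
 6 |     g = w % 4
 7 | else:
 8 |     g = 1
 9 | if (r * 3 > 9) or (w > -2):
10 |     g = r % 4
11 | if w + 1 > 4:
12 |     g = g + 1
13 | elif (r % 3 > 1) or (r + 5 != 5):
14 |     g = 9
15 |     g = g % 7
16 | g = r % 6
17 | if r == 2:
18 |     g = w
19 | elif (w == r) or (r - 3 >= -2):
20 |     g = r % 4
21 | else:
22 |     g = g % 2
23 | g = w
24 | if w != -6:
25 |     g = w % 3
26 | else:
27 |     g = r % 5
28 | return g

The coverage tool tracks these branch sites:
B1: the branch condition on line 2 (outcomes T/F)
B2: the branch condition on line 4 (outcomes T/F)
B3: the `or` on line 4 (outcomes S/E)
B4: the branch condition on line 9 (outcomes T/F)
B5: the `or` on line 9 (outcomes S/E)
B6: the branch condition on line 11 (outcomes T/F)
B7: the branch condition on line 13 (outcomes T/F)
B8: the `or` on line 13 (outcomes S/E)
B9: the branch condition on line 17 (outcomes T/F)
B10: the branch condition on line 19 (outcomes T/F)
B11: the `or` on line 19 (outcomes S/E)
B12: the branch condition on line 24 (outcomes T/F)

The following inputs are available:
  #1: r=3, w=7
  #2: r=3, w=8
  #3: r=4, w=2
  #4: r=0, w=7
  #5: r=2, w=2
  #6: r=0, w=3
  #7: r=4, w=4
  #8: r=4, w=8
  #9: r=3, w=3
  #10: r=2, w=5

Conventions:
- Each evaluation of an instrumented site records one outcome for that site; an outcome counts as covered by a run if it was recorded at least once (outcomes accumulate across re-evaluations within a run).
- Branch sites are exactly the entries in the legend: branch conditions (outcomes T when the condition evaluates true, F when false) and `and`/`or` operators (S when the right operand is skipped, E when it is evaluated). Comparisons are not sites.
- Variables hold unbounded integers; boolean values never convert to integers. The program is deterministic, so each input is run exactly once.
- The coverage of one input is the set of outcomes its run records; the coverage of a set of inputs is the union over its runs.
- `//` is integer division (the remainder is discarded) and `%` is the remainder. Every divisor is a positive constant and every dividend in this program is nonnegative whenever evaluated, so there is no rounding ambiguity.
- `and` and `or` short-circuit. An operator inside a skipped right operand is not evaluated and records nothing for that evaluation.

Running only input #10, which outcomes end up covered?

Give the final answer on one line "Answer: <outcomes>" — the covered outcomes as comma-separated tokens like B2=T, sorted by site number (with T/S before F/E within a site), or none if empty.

Tracing the run of input #10 (r=2, w=5):
  B1->T, B5->E, B4->T, B6->T, B9->T, B12->T
deduplicating events, the covered set is: B1=T, B4=T, B5=E, B6=T, B9=T, B12=T

Answer: B1=T, B4=T, B5=E, B6=T, B9=T, B12=T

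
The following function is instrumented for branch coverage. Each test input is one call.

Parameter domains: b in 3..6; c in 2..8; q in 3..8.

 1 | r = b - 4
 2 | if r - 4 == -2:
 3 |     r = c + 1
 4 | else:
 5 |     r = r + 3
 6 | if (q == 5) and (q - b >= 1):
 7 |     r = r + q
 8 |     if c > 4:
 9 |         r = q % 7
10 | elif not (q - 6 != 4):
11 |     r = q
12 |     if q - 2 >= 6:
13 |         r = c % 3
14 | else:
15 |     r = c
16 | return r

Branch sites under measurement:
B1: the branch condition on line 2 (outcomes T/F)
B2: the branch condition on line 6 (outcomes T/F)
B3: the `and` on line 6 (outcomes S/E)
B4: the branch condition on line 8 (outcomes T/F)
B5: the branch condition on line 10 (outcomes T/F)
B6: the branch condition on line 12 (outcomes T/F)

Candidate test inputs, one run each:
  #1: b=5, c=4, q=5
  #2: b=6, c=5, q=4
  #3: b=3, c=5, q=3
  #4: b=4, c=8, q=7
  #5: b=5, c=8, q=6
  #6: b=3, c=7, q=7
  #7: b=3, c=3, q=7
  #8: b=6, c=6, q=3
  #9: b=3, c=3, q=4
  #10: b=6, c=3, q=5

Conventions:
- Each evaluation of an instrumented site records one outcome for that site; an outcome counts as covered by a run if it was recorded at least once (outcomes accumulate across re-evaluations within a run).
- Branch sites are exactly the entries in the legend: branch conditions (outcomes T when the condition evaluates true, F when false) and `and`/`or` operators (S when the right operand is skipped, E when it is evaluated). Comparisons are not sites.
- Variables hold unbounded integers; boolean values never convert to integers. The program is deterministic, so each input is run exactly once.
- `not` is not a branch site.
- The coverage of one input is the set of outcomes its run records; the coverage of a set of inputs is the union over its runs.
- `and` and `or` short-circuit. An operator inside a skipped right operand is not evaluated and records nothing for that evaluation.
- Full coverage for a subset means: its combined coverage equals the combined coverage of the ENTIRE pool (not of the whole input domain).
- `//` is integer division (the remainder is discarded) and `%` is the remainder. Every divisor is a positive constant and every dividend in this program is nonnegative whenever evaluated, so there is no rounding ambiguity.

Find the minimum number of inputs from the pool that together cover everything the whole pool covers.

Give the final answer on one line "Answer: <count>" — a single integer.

run #1 (b=5, c=4, q=5) runs B1->F, B3->E, B2->F, B5->F; records B1=F, B2=F, B3=E, B5=F
run #2 (b=6, c=5, q=4) runs B1->T, B3->S, B2->F, B5->F; records B1=T, B2=F, B3=S, B5=F
run #3 (b=3, c=5, q=3) runs B1->F, B3->S, B2->F, B5->F; records B1=F, B2=F, B3=S, B5=F
run #4 (b=4, c=8, q=7) runs B1->F, B3->S, B2->F, B5->F; records B1=F, B2=F, B3=S, B5=F
run #5 (b=5, c=8, q=6) runs B1->F, B3->S, B2->F, B5->F; records B1=F, B2=F, B3=S, B5=F
run #6 (b=3, c=7, q=7) runs B1->F, B3->S, B2->F, B5->F; records B1=F, B2=F, B3=S, B5=F
run #7 (b=3, c=3, q=7) runs B1->F, B3->S, B2->F, B5->F; records B1=F, B2=F, B3=S, B5=F
run #8 (b=6, c=6, q=3) runs B1->T, B3->S, B2->F, B5->F; records B1=T, B2=F, B3=S, B5=F
run #9 (b=3, c=3, q=4) runs B1->F, B3->S, B2->F, B5->F; records B1=F, B2=F, B3=S, B5=F
run #10 (b=6, c=3, q=5) runs B1->T, B3->E, B2->F, B5->F; records B1=T, B2=F, B3=E, B5=F
the full pool covers 6 outcomes: B1=T, B1=F, B2=F, B3=S, B3=E, B5=F
checked all size-1 subsets: none covers 6 outcomes (max 4/6)
inputs {1, 2} (size 2) cover everything; no size-2 subset with a lexicographically smaller index list covers all 6

Answer: 2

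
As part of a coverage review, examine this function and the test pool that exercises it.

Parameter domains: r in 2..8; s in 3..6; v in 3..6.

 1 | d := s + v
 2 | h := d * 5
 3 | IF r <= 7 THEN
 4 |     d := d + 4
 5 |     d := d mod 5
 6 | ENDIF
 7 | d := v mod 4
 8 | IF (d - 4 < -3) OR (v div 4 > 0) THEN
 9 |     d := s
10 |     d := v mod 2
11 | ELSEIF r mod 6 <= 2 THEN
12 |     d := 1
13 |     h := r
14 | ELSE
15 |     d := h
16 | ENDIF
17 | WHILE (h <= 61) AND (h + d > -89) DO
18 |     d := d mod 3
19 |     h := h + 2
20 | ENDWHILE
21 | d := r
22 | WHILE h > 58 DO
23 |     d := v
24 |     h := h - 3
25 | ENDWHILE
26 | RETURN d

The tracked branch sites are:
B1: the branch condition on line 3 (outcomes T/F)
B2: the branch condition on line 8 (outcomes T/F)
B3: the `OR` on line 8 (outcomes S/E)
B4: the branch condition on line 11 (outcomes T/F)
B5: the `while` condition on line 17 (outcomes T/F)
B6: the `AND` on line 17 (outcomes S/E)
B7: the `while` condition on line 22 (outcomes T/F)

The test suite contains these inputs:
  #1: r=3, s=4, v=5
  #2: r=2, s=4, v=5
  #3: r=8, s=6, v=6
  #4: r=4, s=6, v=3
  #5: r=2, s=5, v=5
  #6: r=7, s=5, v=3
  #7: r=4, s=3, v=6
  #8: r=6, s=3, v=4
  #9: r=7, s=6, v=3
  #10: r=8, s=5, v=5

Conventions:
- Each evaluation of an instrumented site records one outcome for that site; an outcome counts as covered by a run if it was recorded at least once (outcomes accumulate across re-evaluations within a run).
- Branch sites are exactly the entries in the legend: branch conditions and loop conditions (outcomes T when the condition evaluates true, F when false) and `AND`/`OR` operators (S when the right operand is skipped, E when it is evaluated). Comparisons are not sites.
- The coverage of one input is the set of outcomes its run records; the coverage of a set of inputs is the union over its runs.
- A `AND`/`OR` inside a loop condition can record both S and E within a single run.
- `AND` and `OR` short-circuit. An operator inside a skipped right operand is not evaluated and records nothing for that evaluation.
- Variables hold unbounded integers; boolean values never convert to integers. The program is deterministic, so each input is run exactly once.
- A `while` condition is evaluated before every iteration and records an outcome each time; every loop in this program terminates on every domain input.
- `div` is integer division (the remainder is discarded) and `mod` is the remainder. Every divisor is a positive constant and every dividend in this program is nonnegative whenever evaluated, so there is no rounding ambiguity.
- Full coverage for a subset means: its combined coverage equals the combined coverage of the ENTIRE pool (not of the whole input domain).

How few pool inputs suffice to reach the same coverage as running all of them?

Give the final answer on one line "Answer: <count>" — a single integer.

test 1 (r=3, s=4, v=5) fires B1->T, B3->E, B2->T, B6->E, B5->T, B6->E, B5->T, B6->E, B5->T, B6->E, B5->T, B6->E, B5->T, B6->E, ...; hits B1=T, B2=T, B3=E, B5=T, B5=F, B6=S, B6=E, B7=T, B7=F
test 2 (r=2, s=4, v=5) fires B1->T, B3->E, B2->T, B6->E, B5->T, B6->E, B5->T, B6->E, B5->T, B6->E, B5->T, B6->E, B5->T, B6->E, ...; hits B1=T, B2=T, B3=E, B5=T, B5=F, B6=S, B6=E, B7=T, B7=F
test 3 (r=8, s=6, v=6) fires B1->F, B3->E, B2->T, B6->E, B5->T, B6->S, B5->F, B7->T, B7->T, B7->F; hits B1=F, B2=T, B3=E, B5=T, B5=F, B6=S, B6=E, B7=T, B7=F
test 4 (r=4, s=6, v=3) fires B1->T, B3->E, B2->F, B4->F, B6->E, B5->T, B6->E, B5->T, B6->E, B5->T, B6->E, B5->T, B6->E, B5->T, ...; hits B1=T, B2=F, B3=E, B4=F, B5=T, B5=F, B6=S, B6=E, B7=T, B7=F
test 5 (r=2, s=5, v=5) fires B1->T, B3->E, B2->T, B6->E, B5->T, B6->E, B5->T, B6->E, B5->T, B6->E, B5->T, B6->E, B5->T, B6->E, ...; hits B1=T, B2=T, B3=E, B5=T, B5=F, B6=S, B6=E, B7=T, B7=F
test 6 (r=7, s=5, v=3) fires B1->T, B3->E, B2->F, B4->T, B6->E, B5->T, B6->E, B5->T, B6->E, B5->T, B6->E, B5->T, B6->E, B5->T, ...; hits B1=T, B2=F, B3=E, B4=T, B5=T, B5=F, B6=S, B6=E, B7=T, B7=F
test 7 (r=4, s=3, v=6) fires B1->T, B3->E, B2->T, B6->E, B5->T, B6->E, B5->T, B6->E, B5->T, B6->E, B5->T, B6->E, B5->T, B6->E, ...; hits B1=T, B2=T, B3=E, B5=T, B5=F, B6=S, B6=E, B7=T, B7=F
test 8 (r=6, s=3, v=4) fires B1->T, B3->S, B2->T, B6->E, B5->T, B6->E, B5->T, B6->E, B5->T, B6->E, B5->T, B6->E, B5->T, B6->E, ...; hits B1=T, B2=T, B3=S, B5=T, B5=F, B6=S, B6=E, B7=T, B7=F
test 9 (r=7, s=6, v=3) fires B1->T, B3->E, B2->F, B4->T, B6->E, B5->T, B6->E, B5->T, B6->E, B5->T, B6->E, B5->T, B6->E, B5->T, ...; hits B1=T, B2=F, B3=E, B4=T, B5=T, B5=F, B6=S, B6=E, B7=T, B7=F
test 10 (r=8, s=5, v=5) fires B1->F, B3->E, B2->T, B6->E, B5->T, B6->E, B5->T, B6->E, B5->T, B6->E, B5->T, B6->E, B5->T, B6->E, ...; hits B1=F, B2=T, B3=E, B5=T, B5=F, B6=S, B6=E, B7=T, B7=F
together the pool reaches 14 outcomes: B1=T, B1=F, B2=T, B2=F, B3=S, B3=E, B4=T, B4=F, B5=T, B5=F, B6=S, B6=E, B7=T, B7=F
size 1 is not enough: best union over all size-1 subsets is 10/14
size 2 is not enough: best union over all size-2 subsets is 12/14
size 3 is not enough: best union over all size-3 subsets is 13/14
inputs {3, 4, 6, 8} (size 4) cover everything; no size-4 subset with a lexicographically smaller index list covers all 14

Answer: 4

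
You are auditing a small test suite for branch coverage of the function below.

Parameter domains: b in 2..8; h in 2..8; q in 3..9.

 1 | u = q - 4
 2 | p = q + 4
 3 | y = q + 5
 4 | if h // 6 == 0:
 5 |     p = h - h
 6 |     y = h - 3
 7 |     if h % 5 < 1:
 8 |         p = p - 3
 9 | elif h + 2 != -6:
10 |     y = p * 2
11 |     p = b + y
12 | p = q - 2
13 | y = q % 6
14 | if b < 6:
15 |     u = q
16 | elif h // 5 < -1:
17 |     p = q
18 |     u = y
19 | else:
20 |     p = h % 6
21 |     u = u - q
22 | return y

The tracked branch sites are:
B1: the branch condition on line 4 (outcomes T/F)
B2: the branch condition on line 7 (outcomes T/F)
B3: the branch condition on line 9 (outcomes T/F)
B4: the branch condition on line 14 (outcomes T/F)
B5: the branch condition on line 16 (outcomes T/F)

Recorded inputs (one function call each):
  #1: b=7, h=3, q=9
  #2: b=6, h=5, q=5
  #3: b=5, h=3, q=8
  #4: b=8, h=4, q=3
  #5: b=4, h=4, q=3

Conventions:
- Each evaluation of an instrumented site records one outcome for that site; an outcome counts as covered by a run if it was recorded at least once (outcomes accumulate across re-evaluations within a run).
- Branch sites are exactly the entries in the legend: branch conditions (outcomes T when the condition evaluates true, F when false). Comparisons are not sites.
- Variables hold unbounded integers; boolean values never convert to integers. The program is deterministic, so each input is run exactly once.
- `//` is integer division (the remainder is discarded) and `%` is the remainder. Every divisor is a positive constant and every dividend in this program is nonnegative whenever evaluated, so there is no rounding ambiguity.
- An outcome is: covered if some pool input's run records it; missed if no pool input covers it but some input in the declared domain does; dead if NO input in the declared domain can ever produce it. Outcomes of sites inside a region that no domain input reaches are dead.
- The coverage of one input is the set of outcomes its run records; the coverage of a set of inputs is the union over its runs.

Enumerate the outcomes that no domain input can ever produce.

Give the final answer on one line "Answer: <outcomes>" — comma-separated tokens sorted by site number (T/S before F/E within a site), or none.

checking every outcome against all 343 domain inputs:
  B3=F: zero occurrences over every domain input -> dead
  B5=T: zero occurrences over every domain input -> dead
  reachable outcomes have witnesses, e.g. B1=T (e.g. b=2, h=2, q=3), B1=F (e.g. b=2, h=6, q=3), B2=T (e.g. b=2, h=5, q=3), B2=F (e.g. b=2, h=2, q=3)

Answer: B3=F, B5=T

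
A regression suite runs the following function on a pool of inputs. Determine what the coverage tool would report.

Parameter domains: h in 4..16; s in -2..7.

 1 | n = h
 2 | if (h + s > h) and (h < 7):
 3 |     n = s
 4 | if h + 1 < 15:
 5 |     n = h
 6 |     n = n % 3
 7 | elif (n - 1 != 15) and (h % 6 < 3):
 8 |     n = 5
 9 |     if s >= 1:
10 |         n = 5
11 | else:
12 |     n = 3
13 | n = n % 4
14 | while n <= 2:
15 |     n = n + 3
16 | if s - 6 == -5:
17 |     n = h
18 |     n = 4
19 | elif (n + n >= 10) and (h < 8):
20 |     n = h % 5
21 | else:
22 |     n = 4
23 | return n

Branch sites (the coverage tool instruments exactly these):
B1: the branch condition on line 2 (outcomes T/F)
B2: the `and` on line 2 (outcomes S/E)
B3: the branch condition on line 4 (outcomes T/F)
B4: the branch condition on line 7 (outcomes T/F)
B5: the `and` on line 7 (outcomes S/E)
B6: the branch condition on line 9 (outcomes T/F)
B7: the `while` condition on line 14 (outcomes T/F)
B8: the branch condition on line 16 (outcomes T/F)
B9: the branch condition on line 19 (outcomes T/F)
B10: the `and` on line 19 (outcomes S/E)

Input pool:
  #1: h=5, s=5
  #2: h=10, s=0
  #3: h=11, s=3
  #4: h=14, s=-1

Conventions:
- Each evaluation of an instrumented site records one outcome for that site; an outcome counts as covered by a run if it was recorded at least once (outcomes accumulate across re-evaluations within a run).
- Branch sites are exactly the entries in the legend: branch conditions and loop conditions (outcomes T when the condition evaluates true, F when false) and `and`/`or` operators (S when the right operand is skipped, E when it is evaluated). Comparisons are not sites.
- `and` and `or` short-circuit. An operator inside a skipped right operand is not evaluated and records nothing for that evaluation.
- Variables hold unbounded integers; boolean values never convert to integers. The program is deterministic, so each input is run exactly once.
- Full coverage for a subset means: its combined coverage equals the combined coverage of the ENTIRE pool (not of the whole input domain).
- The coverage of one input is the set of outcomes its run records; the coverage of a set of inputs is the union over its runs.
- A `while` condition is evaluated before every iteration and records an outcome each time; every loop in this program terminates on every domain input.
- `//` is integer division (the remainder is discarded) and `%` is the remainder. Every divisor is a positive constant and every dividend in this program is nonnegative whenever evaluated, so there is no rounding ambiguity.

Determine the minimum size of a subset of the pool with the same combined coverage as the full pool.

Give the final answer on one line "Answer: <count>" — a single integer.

#1 (h=5, s=5) -> covered: B1=T, B2=E, B3=T, B7=T, B7=F, B8=F, B9=T, B10=E
#2 (h=10, s=0) -> covered: B1=F, B2=S, B3=T, B7=T, B7=F, B8=F, B9=F, B10=S
#3 (h=11, s=3) -> covered: B1=F, B2=E, B3=T, B7=T, B7=F, B8=F, B9=F, B10=E
#4 (h=14, s=-1) -> covered: B1=F, B2=S, B3=F, B4=T, B5=E, B6=F, B7=T, B7=F, B8=F, B9=F, B10=S
pool-wide coverage (16 outcomes): B1=T, B1=F, B2=S, B2=E, B3=T, B3=F, B4=T, B5=E, B6=F, B7=T, B7=F, B8=F, B9=T, B9=F, B10=S, B10=E
size 1 is not enough: best union over all size-1 subsets is 11/16
the canonical winner is {1, 4}: size 2, full 16-outcome coverage, earliest index list among size-2 covers

Answer: 2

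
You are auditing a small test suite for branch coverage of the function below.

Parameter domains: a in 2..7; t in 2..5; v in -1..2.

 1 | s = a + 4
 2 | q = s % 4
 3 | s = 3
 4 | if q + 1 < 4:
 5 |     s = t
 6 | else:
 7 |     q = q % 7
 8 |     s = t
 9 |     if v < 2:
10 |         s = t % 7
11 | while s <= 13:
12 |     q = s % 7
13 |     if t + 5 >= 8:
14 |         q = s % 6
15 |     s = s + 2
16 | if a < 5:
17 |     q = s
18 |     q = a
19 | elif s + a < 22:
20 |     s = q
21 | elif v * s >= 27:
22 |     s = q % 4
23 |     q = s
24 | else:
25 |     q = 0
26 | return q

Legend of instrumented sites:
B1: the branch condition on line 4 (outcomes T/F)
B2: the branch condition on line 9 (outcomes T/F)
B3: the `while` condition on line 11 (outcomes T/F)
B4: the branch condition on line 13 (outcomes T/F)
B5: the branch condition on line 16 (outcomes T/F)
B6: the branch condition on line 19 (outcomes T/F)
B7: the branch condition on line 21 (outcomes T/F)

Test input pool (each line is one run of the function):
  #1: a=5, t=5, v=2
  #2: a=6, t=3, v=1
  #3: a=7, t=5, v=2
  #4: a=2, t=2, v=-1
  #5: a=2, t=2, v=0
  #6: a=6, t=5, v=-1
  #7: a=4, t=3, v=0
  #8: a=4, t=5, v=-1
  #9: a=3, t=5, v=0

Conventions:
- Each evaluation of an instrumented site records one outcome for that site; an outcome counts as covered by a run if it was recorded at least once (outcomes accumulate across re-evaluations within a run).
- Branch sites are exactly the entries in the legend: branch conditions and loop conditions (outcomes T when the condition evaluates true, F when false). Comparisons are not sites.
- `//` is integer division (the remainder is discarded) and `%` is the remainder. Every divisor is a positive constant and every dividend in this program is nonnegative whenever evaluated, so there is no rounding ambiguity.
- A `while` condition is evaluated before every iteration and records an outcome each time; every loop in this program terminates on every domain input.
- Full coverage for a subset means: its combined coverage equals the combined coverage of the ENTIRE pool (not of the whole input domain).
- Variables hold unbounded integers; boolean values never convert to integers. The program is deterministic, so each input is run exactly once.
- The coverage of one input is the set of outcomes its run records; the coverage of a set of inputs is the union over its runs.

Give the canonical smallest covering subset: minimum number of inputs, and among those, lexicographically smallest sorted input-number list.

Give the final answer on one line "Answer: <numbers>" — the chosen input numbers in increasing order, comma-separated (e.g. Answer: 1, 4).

run #1 (a=5, t=5, v=2) runs B1->T, B3->T, B4->T, B3->T, B4->T, B3->T, B4->T, B3->T, B4->T, B3->T, B4->T, B3->F, B5->F, B6->T; records B1=T, B3=T, B3=F, B4=T, B5=F, B6=T
run #2 (a=6, t=3, v=1) runs B1->T, B3->T, B4->T, B3->T, B4->T, B3->T, B4->T, B3->T, B4->T, B3->T, B4->T, B3->T, B4->T, B3->F, ...; records B1=T, B3=T, B3=F, B4=T, B5=F, B6=T
run #3 (a=7, t=5, v=2) runs B1->F, B2->F, B3->T, B4->T, B3->T, B4->T, B3->T, B4->T, B3->T, B4->T, B3->T, B4->T, B3->F, B5->F, ...; records B1=F, B2=F, B3=T, B3=F, B4=T, B5=F, B6=F, B7=T
run #4 (a=2, t=2, v=-1) runs B1->T, B3->T, B4->F, B3->T, B4->F, B3->T, B4->F, B3->T, B4->F, B3->T, B4->F, B3->T, B4->F, B3->F, ...; records B1=T, B3=T, B3=F, B4=F, B5=T
run #5 (a=2, t=2, v=0) runs B1->T, B3->T, B4->F, B3->T, B4->F, B3->T, B4->F, B3->T, B4->F, B3->T, B4->F, B3->T, B4->F, B3->F, ...; records B1=T, B3=T, B3=F, B4=F, B5=T
run #6 (a=6, t=5, v=-1) runs B1->T, B3->T, B4->T, B3->T, B4->T, B3->T, B4->T, B3->T, B4->T, B3->T, B4->T, B3->F, B5->F, B6->T; records B1=T, B3=T, B3=F, B4=T, B5=F, B6=T
run #7 (a=4, t=3, v=0) runs B1->T, B3->T, B4->T, B3->T, B4->T, B3->T, B4->T, B3->T, B4->T, B3->T, B4->T, B3->T, B4->T, B3->F, ...; records B1=T, B3=T, B3=F, B4=T, B5=T
run #8 (a=4, t=5, v=-1) runs B1->T, B3->T, B4->T, B3->T, B4->T, B3->T, B4->T, B3->T, B4->T, B3->T, B4->T, B3->F, B5->T; records B1=T, B3=T, B3=F, B4=T, B5=T
run #9 (a=3, t=5, v=0) runs B1->F, B2->T, B3->T, B4->T, B3->T, B4->T, B3->T, B4->T, B3->T, B4->T, B3->T, B4->T, B3->F, B5->T; records B1=F, B2=T, B3=T, B3=F, B4=T, B5=T
union over all inputs: B1=T, B1=F, B2=T, B2=F, B3=T, B3=F, B4=T, B4=F, B5=T, B5=F, B6=T, B6=F, B7=T (13 outcomes)
size 1 is not enough: best union over all size-1 subsets is 8/13
size 2 is not enough: best union over all size-2 subsets is 11/13
size 3 is not enough: best union over all size-3 subsets is 12/13
size 4: inputs {1, 3, 4, 9} cover all 13 outcomes, and no lexicographically smaller subset of this size does

Answer: 1, 3, 4, 9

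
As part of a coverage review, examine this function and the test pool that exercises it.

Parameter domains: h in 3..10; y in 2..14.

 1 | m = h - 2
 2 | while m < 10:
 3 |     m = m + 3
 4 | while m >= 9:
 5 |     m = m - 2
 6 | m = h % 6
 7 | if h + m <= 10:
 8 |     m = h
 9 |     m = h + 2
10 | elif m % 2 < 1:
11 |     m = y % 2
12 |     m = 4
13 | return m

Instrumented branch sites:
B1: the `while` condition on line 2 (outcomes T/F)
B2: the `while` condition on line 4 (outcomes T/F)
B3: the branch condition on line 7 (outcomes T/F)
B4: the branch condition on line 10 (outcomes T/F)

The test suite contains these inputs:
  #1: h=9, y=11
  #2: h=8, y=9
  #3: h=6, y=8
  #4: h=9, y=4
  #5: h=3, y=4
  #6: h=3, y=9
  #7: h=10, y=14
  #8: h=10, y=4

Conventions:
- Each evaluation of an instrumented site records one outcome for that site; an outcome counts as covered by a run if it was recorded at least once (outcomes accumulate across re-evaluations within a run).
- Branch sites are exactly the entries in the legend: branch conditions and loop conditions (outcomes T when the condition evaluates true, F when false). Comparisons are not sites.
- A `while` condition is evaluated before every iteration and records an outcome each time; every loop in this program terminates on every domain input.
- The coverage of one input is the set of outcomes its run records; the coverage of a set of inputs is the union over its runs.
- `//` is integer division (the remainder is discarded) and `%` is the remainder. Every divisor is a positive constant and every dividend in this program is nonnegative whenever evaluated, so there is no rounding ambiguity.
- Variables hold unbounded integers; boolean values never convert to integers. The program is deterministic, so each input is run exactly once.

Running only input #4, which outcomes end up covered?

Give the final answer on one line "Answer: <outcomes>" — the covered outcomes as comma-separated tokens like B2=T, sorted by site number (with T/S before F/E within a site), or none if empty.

Event log for input #4 (h=9, y=4):
  B1->T, B1->F, B2->T, B2->F, B3->F, B4->F
as a set, this run covers: B1=T, B1=F, B2=T, B2=F, B3=F, B4=F

Answer: B1=T, B1=F, B2=T, B2=F, B3=F, B4=F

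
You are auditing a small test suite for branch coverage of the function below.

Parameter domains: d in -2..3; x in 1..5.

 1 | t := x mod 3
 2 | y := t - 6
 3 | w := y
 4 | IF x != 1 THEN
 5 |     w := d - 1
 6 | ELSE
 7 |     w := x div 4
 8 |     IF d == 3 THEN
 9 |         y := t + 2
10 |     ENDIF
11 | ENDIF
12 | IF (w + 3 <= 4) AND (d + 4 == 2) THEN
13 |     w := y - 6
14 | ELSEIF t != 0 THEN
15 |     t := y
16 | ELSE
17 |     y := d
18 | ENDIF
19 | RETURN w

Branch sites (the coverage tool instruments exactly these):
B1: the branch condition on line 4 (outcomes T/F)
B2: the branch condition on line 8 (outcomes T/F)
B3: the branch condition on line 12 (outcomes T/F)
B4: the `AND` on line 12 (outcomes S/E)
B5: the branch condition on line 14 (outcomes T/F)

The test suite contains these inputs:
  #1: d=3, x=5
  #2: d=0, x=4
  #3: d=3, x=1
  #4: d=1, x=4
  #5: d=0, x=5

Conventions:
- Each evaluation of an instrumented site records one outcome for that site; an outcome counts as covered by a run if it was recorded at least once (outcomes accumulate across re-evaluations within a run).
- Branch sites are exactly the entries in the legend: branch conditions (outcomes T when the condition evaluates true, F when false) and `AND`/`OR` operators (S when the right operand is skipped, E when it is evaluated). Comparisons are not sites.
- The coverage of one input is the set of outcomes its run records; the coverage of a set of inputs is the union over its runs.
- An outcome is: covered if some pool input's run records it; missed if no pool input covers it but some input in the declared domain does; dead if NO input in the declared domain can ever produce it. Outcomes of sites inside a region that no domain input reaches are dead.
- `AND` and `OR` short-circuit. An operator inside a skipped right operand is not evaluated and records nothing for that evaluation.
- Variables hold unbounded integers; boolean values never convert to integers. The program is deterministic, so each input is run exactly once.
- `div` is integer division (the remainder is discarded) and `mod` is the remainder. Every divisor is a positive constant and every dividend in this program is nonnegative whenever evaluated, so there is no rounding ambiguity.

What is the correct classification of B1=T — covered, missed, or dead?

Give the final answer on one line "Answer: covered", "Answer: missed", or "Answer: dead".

B1=T is recorded by pool input(s) 1, 2, 4, 5 -> covered

Answer: covered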